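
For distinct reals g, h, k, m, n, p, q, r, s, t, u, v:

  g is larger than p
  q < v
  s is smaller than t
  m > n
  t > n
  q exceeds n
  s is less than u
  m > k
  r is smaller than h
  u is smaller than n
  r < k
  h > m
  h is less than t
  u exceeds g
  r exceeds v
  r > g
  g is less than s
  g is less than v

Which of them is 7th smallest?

v

Chaining the given pairs: p < g < s < u < n < q < v < r < k < m < h < t.
The 7th smallest is v.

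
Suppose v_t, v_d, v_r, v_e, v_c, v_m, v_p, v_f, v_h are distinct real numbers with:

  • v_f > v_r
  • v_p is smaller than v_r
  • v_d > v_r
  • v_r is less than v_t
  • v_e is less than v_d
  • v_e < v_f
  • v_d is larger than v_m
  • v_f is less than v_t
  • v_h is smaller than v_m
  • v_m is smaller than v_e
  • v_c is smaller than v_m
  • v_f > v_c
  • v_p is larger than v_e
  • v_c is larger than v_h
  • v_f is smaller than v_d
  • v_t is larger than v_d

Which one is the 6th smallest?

v_r

Chaining the given pairs: v_h < v_c < v_m < v_e < v_p < v_r < v_f < v_d < v_t.
Counting 6 from the smallest end gives v_r.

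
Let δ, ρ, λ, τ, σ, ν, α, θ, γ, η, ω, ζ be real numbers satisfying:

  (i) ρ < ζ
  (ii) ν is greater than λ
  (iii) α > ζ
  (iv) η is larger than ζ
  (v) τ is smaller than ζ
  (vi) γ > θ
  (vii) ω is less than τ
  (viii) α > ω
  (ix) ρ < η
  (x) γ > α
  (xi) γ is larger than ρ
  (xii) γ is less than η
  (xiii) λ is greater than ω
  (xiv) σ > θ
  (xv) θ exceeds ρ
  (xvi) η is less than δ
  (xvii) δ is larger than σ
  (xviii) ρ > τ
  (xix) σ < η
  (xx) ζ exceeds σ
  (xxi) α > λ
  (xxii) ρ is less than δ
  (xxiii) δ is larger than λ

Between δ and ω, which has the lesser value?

ω

Link the given pairs in sequence: ω < τ; τ < ρ; ρ < θ; θ < σ; σ < ζ; ζ < α; α < γ; γ < η; η < δ.
Together: ω < τ < ρ < θ < σ < ζ < α < γ < η < δ.
So ω < δ; ω is the smaller of the two.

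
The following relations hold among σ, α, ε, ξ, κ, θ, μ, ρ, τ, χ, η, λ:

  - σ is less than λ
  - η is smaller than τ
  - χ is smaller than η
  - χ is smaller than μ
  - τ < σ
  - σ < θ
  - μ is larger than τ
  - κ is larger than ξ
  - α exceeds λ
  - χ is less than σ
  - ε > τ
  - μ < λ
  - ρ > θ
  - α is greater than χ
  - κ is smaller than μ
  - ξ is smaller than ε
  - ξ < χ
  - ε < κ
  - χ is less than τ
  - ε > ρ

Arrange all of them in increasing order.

Each adjacent pair is fixed by a given relation: ξ < χ; χ < η; η < τ; τ < σ; σ < θ; θ < ρ; ρ < ε; ε < κ; κ < μ; μ < λ; λ < α. Chaining them end to end gives the full order.

ξ < χ < η < τ < σ < θ < ρ < ε < κ < μ < λ < α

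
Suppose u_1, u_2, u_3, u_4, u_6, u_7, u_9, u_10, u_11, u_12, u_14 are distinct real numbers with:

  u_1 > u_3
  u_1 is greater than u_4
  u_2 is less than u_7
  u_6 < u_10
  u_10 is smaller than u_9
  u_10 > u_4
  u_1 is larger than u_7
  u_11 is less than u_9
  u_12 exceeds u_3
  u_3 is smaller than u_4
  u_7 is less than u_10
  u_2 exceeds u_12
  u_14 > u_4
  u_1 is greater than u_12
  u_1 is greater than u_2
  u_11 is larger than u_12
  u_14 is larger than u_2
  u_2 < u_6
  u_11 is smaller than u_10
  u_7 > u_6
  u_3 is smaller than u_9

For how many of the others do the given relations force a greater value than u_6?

4

From u_6 the given relations immediately reach u_7, u_10.
From those, u_1, u_9 — 4 in total.
No other element is forced above u_6 by the given relations, so the count is 4.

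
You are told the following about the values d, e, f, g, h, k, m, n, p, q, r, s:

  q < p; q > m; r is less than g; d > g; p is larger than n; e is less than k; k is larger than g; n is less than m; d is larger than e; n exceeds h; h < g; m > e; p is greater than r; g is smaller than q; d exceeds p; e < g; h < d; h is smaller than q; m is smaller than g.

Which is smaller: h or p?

h < n and n < m give h < m.
With m < g: h < n < m < g.
Then g < q extends the chain to q.
With q < p: h < n < m < g < q < p.
So h < p; h is the smaller of the two.

h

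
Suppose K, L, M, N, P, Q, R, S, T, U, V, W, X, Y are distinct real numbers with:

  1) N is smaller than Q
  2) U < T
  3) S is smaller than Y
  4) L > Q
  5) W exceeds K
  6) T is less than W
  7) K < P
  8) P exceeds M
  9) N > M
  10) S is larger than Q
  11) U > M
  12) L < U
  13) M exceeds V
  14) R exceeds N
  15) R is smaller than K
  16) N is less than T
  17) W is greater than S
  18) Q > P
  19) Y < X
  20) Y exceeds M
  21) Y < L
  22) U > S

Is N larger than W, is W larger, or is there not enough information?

N < R and R < K give N < K.
With K < P: N < R < K < P.
With P < Q: N < R < K < P < Q.
With Q < S: N < R < K < P < Q < S.
Then S < Y extends the chain to Y.
With Y < L: N < R < K < P < Q < S < Y < L.
With L < U: N < R < K < P < Q < S < Y < L < U.
Then U < T extends the chain to T.
With T < W: N < R < K < P < Q < S < Y < L < U < T < W.
So W is larger.

W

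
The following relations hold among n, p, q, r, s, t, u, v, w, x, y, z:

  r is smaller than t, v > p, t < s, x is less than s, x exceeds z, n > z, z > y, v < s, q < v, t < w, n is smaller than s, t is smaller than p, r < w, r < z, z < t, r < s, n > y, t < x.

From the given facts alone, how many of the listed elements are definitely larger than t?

5

Directly above t: p, x, s, w.
One step further: v (5 so far).
Nothing else is reachable above t; 5 in all.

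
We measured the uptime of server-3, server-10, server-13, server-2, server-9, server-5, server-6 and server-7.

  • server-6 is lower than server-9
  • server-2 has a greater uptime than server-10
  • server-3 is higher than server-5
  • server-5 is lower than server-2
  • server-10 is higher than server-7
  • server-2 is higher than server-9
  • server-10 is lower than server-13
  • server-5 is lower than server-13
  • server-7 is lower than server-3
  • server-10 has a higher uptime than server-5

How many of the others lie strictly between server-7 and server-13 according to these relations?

The relations place server-7 below server-13. An element lies strictly between them when it is forced above server-7 and also forced below server-13.
Above server-7: {server-3, server-10, server-2}. Below server-13: {server-5, server-10}.
Intersection: {server-10} — 1.

1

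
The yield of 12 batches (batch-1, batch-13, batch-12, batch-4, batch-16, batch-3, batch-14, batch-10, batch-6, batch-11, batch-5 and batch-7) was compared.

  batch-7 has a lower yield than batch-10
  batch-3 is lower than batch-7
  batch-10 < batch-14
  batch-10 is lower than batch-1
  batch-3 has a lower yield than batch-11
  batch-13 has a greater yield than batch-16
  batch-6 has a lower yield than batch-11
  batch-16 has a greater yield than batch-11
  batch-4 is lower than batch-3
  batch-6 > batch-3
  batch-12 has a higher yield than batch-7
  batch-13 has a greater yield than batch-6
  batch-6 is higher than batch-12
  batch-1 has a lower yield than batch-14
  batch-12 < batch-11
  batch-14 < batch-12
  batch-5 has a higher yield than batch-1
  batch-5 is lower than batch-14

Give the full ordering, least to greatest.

batch-4 < batch-3 < batch-7 < batch-10 < batch-1 < batch-5 < batch-14 < batch-12 < batch-6 < batch-11 < batch-16 < batch-13

The consecutive links are each given: batch-4 < batch-3; batch-3 < batch-7; batch-7 < batch-10; batch-10 < batch-1; batch-1 < batch-5; batch-5 < batch-14; batch-14 < batch-12; batch-12 < batch-6; batch-6 < batch-11; batch-11 < batch-16; batch-16 < batch-13.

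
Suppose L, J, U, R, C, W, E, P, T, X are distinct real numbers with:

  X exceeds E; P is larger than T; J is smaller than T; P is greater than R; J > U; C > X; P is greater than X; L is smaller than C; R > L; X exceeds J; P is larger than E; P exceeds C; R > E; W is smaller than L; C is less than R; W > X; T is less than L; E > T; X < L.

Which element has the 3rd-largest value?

C

The consecutive relations fix a unique order: U < J < T < E < X < W < L < C < R < P.
Counting 3 from the largest end gives C.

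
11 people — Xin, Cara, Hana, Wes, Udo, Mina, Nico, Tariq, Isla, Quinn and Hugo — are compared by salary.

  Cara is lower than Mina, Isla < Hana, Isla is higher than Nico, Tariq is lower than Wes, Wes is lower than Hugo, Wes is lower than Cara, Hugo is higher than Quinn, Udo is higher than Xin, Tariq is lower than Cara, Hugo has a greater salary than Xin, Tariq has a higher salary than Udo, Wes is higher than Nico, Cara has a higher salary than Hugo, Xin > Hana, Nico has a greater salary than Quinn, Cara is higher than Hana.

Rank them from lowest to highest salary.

Each adjacent pair is fixed by a given relation: Quinn < Nico; Nico < Isla; Isla < Hana; Hana < Xin; Xin < Udo; Udo < Tariq; Tariq < Wes; Wes < Hugo; Hugo < Cara; Cara < Mina. Chaining them end to end gives the full order.

Quinn < Nico < Isla < Hana < Xin < Udo < Tariq < Wes < Hugo < Cara < Mina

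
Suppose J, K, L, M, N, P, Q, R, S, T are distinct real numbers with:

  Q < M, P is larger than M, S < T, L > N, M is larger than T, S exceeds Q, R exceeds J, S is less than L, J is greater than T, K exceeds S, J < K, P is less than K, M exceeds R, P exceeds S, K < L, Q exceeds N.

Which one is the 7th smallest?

Chaining the given pairs: N < Q < S < T < J < R < M < P < K < L.
Counting 7 from the smallest end gives M.

M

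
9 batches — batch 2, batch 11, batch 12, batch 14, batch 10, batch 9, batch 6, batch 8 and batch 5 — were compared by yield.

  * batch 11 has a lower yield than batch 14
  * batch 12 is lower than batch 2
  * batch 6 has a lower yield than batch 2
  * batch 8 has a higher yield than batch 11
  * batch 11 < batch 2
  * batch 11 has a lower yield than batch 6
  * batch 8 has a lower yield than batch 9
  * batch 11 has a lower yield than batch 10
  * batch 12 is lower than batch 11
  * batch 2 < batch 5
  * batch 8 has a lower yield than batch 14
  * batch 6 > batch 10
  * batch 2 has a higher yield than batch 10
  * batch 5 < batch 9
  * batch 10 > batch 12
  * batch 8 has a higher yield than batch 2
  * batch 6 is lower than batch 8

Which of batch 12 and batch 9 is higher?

batch 12 < batch 11 and batch 11 < batch 10 give batch 12 < batch 10.
Then batch 10 < batch 6 extends the chain to batch 6.
With batch 6 < batch 2: batch 12 < batch 11 < batch 10 < batch 6 < batch 2.
Then batch 2 < batch 5 extends the chain to batch 5.
With batch 5 < batch 9: batch 12 < batch 11 < batch 10 < batch 6 < batch 2 < batch 5 < batch 9.
So batch 12 < batch 9; batch 9 is the higher of the two.

batch 9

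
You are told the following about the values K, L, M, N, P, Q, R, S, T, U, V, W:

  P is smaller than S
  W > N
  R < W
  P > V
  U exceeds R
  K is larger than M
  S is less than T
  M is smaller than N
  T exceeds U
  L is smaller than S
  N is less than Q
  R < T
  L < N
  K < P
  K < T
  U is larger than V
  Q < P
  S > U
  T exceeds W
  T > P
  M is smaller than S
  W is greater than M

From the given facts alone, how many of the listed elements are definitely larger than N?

5

Directly above N: Q, W.
One step further: P, T (4 so far).
One step further: S (5 so far).
No other element is forced above N by the given relations, so the count is 5.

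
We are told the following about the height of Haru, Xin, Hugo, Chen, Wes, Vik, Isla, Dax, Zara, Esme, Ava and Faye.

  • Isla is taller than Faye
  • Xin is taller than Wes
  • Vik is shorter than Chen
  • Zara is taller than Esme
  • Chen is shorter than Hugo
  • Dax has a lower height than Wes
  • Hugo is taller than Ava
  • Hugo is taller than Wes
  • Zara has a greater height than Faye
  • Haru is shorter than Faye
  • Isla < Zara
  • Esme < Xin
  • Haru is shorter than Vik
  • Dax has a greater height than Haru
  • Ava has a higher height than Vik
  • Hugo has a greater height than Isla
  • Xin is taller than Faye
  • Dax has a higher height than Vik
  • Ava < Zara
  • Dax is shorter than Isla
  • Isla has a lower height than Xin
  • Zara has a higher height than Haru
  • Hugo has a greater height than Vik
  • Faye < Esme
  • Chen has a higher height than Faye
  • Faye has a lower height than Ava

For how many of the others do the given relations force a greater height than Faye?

7

Directly above Faye: Isla, Esme, Xin, Chen, Ava, Zara.
One step further: Hugo (7 so far).
Nothing else is reachable above Faye; 7 in all.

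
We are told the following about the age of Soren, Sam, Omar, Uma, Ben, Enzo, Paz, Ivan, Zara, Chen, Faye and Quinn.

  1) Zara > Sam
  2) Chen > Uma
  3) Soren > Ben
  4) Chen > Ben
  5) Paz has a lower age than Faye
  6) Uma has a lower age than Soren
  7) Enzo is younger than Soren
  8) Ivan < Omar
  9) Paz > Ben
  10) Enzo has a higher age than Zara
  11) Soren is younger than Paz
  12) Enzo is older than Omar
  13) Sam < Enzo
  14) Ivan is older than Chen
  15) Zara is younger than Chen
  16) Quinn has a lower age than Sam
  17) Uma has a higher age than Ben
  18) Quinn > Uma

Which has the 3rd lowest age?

Quinn

Chaining the given pairs: Ben < Uma < Quinn < Sam < Zara < Chen < Ivan < Omar < Enzo < Soren < Paz < Faye.
Counting 3 from the smallest end gives Quinn.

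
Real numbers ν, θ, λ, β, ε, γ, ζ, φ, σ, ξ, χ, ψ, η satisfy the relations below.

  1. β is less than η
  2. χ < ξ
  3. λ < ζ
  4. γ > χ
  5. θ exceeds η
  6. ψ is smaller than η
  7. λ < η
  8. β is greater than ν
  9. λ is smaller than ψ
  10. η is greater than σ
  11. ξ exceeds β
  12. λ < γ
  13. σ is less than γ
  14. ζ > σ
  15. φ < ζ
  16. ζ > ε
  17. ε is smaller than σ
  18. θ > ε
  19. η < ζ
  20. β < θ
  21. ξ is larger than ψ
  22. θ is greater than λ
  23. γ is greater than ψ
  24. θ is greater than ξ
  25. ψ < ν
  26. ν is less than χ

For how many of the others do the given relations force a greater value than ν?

7

From ν the given relations immediately reach β, χ.
From those, η, ξ, γ, θ — 6 in total.
From those, ζ — 7 in total.
No other element is forced above ν by the given relations, so the count is 7.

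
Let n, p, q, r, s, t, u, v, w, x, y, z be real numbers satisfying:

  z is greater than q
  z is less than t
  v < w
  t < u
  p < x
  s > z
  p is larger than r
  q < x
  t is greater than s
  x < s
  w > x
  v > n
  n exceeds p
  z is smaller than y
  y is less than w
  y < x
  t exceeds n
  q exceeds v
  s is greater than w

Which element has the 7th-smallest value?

The consecutive relations fix a unique order: r < p < n < v < q < z < y < x < w < s < t < u.
The 7th smallest is y.

y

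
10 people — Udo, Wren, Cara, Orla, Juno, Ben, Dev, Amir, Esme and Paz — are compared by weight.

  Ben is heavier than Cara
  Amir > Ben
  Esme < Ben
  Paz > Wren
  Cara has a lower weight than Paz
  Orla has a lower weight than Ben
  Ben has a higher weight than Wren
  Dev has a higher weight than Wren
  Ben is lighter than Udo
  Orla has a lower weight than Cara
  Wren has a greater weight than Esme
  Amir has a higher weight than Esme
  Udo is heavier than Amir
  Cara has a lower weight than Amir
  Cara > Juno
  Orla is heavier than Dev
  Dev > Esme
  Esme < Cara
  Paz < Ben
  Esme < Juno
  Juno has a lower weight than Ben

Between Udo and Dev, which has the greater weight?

Dev < Orla and Orla < Cara give Dev < Cara.
Then Cara < Paz extends the chain to Paz.
With Paz < Ben: Dev < Orla < Cara < Paz < Ben.
Then Ben < Amir extends the chain to Amir.
With Amir < Udo: Dev < Orla < Cara < Paz < Ben < Amir < Udo.
So Dev < Udo; Udo is the heavier of the two.

Udo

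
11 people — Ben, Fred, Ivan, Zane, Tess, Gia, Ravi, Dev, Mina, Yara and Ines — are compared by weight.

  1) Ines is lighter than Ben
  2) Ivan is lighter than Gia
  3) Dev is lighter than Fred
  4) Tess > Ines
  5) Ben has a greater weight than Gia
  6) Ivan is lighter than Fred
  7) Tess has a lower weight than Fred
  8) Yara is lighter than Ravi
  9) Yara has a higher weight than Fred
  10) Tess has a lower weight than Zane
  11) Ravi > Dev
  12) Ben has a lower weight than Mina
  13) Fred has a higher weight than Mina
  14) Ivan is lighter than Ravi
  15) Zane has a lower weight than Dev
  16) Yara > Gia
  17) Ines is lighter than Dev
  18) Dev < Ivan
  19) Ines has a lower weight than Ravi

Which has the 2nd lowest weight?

The consecutive relations fix a unique order: Ines < Tess < Zane < Dev < Ivan < Gia < Ben < Mina < Fred < Yara < Ravi.
The 2nd smallest is Tess.

Tess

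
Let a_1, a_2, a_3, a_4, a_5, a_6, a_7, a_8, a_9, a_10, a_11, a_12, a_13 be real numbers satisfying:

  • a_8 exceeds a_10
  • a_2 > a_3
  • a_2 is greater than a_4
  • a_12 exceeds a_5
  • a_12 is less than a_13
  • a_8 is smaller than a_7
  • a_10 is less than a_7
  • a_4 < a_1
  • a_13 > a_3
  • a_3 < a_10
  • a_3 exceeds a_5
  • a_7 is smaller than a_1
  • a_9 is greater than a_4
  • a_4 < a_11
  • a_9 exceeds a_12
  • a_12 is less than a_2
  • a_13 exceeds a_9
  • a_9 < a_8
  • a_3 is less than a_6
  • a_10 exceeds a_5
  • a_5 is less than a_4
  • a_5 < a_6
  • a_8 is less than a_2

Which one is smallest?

a_12 is not least since a_5 < a_12; a_3 is not least since a_5 < a_3; a_10 is not least since a_5 < a_10; a_4 is not least since a_5 < a_4; a_11 is not least since a_4 < a_11; a_9 is not least since a_4 < a_9; a_8 is not least since a_10 < a_8; a_6 is not least since a_5 < a_6; a_7 is not least since a_10 < a_7; a_13 is not least since a_3 < a_13; a_1 is not least since a_7 < a_1; a_2 is not least since a_4 < a_2.
Only a_5 has nothing below it, so a_5 is the smallest.

a_5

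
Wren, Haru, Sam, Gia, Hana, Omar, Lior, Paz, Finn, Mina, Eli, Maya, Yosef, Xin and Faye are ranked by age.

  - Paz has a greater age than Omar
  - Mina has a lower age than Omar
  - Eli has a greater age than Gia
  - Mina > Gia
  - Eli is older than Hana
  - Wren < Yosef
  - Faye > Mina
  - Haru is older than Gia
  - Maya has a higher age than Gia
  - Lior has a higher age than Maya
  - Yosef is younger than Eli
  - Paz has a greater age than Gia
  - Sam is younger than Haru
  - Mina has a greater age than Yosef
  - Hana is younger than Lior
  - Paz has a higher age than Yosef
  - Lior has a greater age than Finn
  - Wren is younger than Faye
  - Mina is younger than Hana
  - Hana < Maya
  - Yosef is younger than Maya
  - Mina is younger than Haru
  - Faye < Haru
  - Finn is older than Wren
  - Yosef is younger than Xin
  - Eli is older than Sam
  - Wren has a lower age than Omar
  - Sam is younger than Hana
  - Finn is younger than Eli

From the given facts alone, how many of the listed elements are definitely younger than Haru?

6

Directly below Haru: Gia, Sam, Mina, Faye.
One step further: Wren, Yosef (6 so far).
Nothing else is reachable below Haru; 6 in all.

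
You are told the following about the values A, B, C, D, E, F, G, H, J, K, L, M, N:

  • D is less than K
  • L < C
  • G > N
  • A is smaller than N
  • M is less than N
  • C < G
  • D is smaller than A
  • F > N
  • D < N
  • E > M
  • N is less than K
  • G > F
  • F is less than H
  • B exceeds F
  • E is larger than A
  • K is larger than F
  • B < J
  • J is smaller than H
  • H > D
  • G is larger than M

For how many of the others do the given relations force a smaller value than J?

The elements the relations force below J are D, A, M, N, F, B — no chain reaches any other.
That is 6.

6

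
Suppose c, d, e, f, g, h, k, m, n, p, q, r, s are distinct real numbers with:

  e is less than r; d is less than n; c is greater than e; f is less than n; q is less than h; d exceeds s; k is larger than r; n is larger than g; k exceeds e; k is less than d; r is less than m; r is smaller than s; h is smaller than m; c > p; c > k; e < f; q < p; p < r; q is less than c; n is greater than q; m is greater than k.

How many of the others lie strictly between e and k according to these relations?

1

The relations place e below k. An element lies strictly between them when it is forced above e and also forced below k.
Above e: {f, r, s, c, d, m, n}. Below k: {q, p, r}.
Intersection: {r} — 1.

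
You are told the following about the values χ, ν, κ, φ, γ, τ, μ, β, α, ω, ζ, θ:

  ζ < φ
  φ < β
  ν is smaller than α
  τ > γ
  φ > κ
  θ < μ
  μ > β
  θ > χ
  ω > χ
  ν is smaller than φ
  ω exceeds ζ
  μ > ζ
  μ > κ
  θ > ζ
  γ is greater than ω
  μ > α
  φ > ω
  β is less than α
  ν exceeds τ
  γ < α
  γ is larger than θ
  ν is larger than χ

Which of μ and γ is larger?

Following the relations from γ: γ < τ < ν < φ < β < α < μ.
So γ < μ; μ is the larger of the two.

μ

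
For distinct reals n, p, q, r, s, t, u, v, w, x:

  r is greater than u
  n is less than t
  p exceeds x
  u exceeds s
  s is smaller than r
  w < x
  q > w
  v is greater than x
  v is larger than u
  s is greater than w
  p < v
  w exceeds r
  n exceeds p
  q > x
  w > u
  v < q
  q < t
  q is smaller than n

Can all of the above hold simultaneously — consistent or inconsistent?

We have w < s stated directly, yet also s < u < r < w by chaining the others — so s < w. Contradiction.

inconsistent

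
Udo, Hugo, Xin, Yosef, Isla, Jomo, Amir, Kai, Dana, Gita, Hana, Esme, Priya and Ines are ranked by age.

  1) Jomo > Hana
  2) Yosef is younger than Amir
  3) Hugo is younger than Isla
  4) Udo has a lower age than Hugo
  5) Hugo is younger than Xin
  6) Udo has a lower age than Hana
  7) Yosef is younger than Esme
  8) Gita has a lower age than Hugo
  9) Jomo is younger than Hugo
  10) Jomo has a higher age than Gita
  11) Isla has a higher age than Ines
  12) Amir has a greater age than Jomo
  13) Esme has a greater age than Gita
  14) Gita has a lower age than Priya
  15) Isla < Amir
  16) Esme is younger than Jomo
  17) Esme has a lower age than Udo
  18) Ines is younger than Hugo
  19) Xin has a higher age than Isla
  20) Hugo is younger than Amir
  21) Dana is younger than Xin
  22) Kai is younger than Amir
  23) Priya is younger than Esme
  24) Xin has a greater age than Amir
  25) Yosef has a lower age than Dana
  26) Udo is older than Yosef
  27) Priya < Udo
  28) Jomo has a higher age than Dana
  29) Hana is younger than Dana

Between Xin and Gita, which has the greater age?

Xin

Gita < Priya and Priya < Esme give Gita < Esme.
With Esme < Udo: Gita < Priya < Esme < Udo.
With Udo < Hana: Gita < Priya < Esme < Udo < Hana.
Then Hana < Dana extends the chain to Dana.
Then Dana < Jomo extends the chain to Jomo.
With Jomo < Hugo: Gita < Priya < Esme < Udo < Hana < Dana < Jomo < Hugo.
Then Hugo < Isla extends the chain to Isla.
Then Isla < Amir extends the chain to Amir.
With Amir < Xin: Gita < Priya < Esme < Udo < Hana < Dana < Jomo < Hugo < Isla < Amir < Xin.
So Gita < Xin; Xin is the older of the two.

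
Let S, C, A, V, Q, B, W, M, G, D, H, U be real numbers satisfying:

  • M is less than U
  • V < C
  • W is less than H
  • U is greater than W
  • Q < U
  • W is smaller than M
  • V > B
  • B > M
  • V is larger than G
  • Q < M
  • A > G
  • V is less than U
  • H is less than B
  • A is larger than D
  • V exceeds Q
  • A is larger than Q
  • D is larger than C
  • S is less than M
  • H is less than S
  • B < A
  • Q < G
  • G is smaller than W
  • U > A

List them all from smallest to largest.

Q < G < W < H < S < M < B < V < C < D < A < U

Each adjacent pair is fixed by a given relation: Q < G; G < W; W < H; H < S; S < M; M < B; B < V; V < C; C < D; D < A; A < U. Chaining them end to end gives the full order.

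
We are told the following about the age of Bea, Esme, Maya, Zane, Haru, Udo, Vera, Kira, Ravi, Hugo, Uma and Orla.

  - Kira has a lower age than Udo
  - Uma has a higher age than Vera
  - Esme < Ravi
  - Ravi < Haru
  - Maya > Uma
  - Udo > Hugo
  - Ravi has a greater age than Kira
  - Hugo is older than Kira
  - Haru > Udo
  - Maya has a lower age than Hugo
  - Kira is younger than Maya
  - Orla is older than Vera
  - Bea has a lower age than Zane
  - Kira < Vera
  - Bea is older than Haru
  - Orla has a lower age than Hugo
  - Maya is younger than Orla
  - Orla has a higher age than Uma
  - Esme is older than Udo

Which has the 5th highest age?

Esme

Piecing the relations together gives one ordering: Kira < Vera < Uma < Maya < Orla < Hugo < Udo < Esme < Ravi < Haru < Bea < Zane.
Counting 5 from the largest end gives Esme.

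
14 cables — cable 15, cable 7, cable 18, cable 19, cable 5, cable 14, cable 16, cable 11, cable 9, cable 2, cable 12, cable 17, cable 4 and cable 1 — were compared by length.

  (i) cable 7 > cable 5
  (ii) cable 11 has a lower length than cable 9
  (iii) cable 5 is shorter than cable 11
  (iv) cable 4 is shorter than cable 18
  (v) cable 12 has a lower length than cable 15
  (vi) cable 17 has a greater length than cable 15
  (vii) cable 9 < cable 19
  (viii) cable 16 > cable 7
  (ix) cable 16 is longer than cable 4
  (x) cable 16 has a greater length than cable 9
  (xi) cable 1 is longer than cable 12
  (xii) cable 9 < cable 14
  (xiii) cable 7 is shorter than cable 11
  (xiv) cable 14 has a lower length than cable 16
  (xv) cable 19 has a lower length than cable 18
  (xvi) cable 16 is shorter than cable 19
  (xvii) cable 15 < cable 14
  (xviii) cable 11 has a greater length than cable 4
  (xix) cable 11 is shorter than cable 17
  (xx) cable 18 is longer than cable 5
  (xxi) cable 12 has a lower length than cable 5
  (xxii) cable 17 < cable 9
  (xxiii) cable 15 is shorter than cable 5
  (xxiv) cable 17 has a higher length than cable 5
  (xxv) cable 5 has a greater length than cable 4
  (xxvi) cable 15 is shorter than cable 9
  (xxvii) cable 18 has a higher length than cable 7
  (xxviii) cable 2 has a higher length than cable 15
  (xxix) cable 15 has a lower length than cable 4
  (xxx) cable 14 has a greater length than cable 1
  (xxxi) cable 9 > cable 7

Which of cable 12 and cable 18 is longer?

cable 18

cable 12 < cable 15 < cable 4 < cable 5 < cable 7 < cable 11 < cable 17 < cable 9 < cable 14 < cable 16 < cable 19 < cable 18, by transitivity through cable 15, cable 4, cable 5, cable 7, cable 11, cable 17, cable 9, cable 14, cable 16, cable 19.
So cable 12 < cable 18; cable 18 is the longer of the two.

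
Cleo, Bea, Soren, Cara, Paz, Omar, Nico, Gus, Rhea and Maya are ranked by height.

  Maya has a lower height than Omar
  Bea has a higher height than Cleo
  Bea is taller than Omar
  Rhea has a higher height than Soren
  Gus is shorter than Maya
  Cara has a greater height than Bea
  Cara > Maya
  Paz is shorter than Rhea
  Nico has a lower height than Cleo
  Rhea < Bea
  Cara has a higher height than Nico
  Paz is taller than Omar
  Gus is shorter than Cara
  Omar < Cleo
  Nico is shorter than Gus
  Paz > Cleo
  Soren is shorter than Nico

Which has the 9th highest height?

Nico

Chaining the given pairs: Soren < Nico < Gus < Maya < Omar < Cleo < Paz < Rhea < Bea < Cara.
The 9th largest is Nico.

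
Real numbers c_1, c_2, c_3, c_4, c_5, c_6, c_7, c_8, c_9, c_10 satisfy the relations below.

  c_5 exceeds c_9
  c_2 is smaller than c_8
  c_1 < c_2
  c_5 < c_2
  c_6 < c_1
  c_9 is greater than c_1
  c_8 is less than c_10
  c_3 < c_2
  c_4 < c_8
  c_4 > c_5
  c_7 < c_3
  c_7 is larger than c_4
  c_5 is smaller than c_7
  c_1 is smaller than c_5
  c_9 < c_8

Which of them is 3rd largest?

Piecing the relations together gives one ordering: c_6 < c_1 < c_9 < c_5 < c_4 < c_7 < c_3 < c_2 < c_8 < c_10.
Counting 3 from the largest end gives c_2.

c_2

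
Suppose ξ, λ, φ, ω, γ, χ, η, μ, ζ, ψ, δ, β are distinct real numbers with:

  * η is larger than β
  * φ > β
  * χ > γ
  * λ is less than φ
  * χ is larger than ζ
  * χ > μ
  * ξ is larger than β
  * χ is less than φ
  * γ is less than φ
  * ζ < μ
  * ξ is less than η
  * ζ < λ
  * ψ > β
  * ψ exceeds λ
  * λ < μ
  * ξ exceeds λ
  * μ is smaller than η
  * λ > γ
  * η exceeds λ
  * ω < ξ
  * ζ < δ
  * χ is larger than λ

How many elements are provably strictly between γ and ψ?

The relations place γ below ψ. An element lies strictly between them when it is forced above γ and also forced below ψ.
Above γ: {λ, μ, ξ, χ, φ, η}. Below ψ: {ζ, λ, β}.
Intersection: {λ} — 1.

1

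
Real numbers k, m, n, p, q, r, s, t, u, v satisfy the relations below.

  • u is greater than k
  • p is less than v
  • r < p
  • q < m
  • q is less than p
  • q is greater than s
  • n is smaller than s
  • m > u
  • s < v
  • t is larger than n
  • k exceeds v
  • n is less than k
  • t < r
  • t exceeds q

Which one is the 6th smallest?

p

The consecutive relations fix a unique order: n < s < q < t < r < p < v < k < u < m.
Counting 6 from the smallest end gives p.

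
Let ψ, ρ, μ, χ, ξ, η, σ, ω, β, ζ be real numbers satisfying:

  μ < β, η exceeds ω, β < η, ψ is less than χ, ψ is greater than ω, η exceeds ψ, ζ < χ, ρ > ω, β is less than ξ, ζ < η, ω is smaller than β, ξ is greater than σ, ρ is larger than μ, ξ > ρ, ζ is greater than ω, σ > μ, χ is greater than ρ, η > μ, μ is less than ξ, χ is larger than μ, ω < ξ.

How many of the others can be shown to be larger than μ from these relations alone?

Directly above μ: σ, β, ρ, χ, ξ, η.
Nothing else is reachable above μ; 6 in all.

6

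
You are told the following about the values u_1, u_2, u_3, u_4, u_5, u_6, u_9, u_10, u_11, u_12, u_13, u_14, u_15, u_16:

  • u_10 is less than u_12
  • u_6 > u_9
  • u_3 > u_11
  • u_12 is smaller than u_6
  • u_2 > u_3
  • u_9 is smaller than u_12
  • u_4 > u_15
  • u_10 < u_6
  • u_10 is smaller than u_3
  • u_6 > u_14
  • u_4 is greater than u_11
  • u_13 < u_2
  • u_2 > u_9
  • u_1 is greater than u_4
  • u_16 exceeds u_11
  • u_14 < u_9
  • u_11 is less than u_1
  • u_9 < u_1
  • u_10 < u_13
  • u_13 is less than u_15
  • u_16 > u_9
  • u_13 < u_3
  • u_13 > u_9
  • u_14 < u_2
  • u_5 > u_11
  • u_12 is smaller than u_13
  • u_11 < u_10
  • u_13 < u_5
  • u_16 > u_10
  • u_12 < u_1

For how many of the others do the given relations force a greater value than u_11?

11

From u_11 the given relations immediately reach u_10, u_3, u_5, u_4, u_1, u_16.
From those, u_12, u_13, u_2, u_6 — 10 in total.
From those, u_15 — 11 in total.
Nothing else is reachable above u_11; 11 in all.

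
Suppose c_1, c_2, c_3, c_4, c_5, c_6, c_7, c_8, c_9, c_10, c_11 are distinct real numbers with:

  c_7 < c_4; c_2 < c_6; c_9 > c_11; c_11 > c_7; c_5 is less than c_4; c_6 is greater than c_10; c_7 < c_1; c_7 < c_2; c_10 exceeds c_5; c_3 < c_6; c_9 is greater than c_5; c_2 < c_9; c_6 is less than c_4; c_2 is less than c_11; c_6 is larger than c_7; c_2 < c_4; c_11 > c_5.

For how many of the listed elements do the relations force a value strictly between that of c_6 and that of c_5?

The relations place c_5 below c_6. An element lies strictly between them when it is forced above c_5 and also forced below c_6.
Above c_5: {c_11, c_9, c_10, c_4}. Below c_6: {c_7, c_2, c_3, c_10}.
Intersection: {c_10} — 1.

1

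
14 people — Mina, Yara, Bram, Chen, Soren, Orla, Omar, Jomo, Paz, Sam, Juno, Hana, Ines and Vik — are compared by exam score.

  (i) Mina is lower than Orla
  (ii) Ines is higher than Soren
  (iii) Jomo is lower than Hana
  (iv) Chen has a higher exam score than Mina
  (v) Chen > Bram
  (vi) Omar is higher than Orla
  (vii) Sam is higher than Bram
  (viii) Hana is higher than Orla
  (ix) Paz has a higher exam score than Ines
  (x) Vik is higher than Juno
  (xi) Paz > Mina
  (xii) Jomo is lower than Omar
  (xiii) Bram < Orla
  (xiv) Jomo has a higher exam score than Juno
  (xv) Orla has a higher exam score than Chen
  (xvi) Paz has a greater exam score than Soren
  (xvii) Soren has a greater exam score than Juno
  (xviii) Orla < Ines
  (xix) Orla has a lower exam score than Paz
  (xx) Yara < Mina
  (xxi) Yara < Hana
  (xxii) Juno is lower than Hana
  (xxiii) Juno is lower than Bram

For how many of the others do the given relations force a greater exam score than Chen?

5

From Chen the given relations immediately reach Orla.
From those, Hana, Ines, Omar, Paz — 5 in total.
Nothing else is reachable above Chen; 5 in all.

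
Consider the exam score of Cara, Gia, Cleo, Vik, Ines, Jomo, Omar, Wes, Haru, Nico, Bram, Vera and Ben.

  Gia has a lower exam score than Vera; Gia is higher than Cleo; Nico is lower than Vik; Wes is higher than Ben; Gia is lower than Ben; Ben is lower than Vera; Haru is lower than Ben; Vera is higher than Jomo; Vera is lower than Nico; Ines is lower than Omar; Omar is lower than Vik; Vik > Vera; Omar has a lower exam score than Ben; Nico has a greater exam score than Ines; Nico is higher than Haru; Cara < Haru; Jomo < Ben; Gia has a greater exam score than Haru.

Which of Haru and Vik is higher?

Haru < Gia and Gia < Ben give Haru < Ben.
With Ben < Vera: Haru < Gia < Ben < Vera.
Then Vera < Nico extends the chain to Nico.
With Nico < Vik: Haru < Gia < Ben < Vera < Nico < Vik.
So Haru < Vik; Vik is the higher of the two.

Vik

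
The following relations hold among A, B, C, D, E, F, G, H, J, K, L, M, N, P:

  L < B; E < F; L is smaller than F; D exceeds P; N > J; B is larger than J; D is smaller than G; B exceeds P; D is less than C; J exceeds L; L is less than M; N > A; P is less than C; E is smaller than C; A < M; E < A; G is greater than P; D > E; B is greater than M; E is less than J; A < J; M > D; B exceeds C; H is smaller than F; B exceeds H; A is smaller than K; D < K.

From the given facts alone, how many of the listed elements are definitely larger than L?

From L the given relations immediately reach M, J, F, B.
From those, N — 5 in total.
No other element is forced above L by the given relations, so the count is 5.

5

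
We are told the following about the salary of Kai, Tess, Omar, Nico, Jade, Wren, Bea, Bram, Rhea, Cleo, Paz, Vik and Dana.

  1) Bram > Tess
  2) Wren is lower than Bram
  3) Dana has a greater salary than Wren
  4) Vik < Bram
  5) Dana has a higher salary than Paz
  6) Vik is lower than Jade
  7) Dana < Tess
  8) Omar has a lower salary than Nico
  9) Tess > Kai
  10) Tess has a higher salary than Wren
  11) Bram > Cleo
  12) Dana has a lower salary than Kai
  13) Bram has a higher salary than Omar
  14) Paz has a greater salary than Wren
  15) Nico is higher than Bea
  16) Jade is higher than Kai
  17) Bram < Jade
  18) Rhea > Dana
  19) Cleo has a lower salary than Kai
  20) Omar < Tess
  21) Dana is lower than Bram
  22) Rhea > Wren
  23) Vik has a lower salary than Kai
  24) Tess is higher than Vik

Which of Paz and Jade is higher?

Jade

Paz < Dana < Kai < Tess < Bram < Jade, by transitivity through Dana, Kai, Tess, Bram.
So Paz < Jade; Jade is the higher of the two.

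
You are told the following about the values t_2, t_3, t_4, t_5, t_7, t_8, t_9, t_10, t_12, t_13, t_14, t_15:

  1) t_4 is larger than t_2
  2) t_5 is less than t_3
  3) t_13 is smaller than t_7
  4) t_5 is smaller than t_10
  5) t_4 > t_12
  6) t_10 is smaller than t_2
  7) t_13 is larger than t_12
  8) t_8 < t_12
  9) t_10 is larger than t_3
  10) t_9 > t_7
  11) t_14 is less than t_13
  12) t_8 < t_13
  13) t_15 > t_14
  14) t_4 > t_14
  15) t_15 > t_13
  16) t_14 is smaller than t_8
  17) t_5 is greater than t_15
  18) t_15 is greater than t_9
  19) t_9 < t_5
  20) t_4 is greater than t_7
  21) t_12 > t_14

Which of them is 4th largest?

t_3

Piecing the relations together gives one ordering: t_14 < t_8 < t_12 < t_13 < t_7 < t_9 < t_15 < t_5 < t_3 < t_10 < t_2 < t_4.
Counting 4 from the largest end gives t_3.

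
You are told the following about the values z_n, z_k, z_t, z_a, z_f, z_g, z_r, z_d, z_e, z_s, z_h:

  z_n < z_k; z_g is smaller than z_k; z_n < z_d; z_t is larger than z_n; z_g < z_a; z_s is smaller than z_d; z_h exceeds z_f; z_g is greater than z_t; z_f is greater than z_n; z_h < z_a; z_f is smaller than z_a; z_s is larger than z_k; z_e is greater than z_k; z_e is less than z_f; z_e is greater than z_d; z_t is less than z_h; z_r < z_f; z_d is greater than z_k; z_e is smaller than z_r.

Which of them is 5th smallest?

z_s

Piecing the relations together gives one ordering: z_n < z_t < z_g < z_k < z_s < z_d < z_e < z_r < z_f < z_h < z_a.
The 5th smallest is z_s.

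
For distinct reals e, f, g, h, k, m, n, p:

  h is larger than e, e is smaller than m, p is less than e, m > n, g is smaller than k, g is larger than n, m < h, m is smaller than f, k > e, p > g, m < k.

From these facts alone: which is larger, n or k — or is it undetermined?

The relevant relations are n < g; g < p; p < e; e < m; m < k.
Together: n < g < p < e < m < k.
So k is larger.

k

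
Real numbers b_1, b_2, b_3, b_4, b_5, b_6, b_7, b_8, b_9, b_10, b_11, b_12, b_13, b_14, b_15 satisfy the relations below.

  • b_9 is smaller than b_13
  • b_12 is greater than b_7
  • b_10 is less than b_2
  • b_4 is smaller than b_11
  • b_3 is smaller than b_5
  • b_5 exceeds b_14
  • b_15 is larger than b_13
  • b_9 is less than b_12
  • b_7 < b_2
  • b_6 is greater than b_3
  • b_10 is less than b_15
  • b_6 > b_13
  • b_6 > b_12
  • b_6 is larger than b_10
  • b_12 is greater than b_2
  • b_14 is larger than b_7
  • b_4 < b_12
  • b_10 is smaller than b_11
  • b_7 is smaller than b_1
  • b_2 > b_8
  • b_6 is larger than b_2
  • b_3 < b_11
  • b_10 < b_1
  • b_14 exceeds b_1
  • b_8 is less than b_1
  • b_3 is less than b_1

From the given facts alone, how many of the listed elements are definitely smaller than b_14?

Directly below b_14: b_7, b_1.
One step further: b_8, b_3, b_10 (5 so far).
No other element is forced below b_14 by the given relations, so the count is 5.

5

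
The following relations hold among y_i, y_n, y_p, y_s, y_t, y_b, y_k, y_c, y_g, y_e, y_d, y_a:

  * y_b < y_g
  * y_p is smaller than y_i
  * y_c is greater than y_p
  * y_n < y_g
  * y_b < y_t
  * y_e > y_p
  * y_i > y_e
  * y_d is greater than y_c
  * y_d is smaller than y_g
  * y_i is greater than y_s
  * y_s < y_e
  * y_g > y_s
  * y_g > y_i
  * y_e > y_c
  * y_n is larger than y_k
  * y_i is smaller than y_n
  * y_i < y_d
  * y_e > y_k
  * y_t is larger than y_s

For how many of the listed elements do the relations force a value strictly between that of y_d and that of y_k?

The relations place y_k below y_d. An element lies strictly between them when it is forced above y_k and also forced below y_d.
Above y_k: {y_e, y_i, y_n, y_g}. Below y_d: {y_s, y_p, y_c, y_e, y_i}.
Intersection: {y_e, y_i} — 2.

2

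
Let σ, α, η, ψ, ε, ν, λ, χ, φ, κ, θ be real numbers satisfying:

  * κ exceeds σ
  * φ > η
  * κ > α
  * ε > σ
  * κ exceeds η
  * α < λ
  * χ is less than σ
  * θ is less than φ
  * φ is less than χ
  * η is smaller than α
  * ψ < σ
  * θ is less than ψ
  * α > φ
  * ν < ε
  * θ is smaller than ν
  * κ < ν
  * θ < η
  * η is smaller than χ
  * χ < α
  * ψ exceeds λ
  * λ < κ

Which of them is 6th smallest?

Piecing the relations together gives one ordering: θ < η < φ < χ < α < λ < ψ < σ < κ < ν < ε.
Counting 6 from the smallest end gives λ.

λ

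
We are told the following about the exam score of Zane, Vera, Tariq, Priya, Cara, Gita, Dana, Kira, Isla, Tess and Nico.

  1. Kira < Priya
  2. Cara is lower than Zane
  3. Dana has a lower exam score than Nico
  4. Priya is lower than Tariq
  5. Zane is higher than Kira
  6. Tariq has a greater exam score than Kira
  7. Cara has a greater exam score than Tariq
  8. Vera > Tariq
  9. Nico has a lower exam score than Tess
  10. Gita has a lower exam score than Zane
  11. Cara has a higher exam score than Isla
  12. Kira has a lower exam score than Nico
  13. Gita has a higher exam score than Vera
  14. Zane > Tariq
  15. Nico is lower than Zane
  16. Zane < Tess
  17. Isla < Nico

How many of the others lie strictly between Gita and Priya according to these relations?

The relations place Priya below Gita. An element lies strictly between them when it is forced above Priya and also forced below Gita.
Above Priya: {Tariq, Vera, Cara, Zane, Tess}. Below Gita: {Kira, Tariq, Vera}.
Intersection: {Tariq, Vera} — 2.

2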